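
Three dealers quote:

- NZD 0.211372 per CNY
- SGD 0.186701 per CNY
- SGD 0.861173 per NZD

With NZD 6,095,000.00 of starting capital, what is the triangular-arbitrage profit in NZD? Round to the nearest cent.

Profitable loop is NZD → CNY → SGD → NZD:
NZD 6,095,000.00 ÷ 0.211372 = CNY 28,835,418.13
CNY 28,835,418.13 × 0.186701 = SGD 5,383,601.40
SGD 5,383,601.40 ÷ 0.861173 = NZD 6,251,474.91
Profit = NZD 6,251,474.91 − NZD 6,095,000.00

Profit: NZD 156,474.91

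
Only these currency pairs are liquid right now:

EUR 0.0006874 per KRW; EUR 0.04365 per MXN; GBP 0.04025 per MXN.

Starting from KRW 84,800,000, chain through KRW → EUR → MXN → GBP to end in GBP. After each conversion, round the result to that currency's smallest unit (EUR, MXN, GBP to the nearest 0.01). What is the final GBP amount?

KRW 84,800,000 × 0.0006874 = EUR 58,291.52
EUR 58,291.52 ÷ 0.04365 = MXN 1,335,430.01
MXN 1,335,430.01 × 0.04025 = GBP 53,751.06

GBP 53,751.06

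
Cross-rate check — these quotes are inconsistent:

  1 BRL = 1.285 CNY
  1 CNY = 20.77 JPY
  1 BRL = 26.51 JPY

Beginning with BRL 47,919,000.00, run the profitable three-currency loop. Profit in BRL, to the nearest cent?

Profitable loop is BRL → CNY → JPY → BRL:
BRL 47,919,000.00 × 1.285 = CNY 61,575,915.00
CNY 61,575,915.00 × 20.77 = JPY 1,278,931,755
JPY 1,278,931,755 ÷ 26.51 = BRL 48,243,370.60
Profit = BRL 48,243,370.60 − BRL 47,919,000.00

Profit: BRL 324,370.60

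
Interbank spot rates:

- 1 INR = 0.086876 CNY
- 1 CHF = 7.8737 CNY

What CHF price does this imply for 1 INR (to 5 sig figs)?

INR/CHF = 0.011034

1 INR × 0.086876 = 0.086876 CNY
0.086876 CNY ÷ 7.8737 = 0.0110337 CHF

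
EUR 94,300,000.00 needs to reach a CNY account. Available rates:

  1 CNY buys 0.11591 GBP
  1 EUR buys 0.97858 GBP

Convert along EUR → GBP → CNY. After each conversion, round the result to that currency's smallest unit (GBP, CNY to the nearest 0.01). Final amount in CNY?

EUR 94,300,000.00 × 0.97858 = GBP 92,280,094.00
GBP 92,280,094.00 ÷ 0.11591 = CNY 796,135,743.25

CNY 796,135,743.25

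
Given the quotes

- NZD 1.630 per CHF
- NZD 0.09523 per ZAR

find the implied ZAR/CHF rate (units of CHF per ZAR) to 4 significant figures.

ZAR/CHF = 0.05842

1 ZAR × 0.09523 = 0.09523 NZD
0.09523 NZD ÷ 1.630 = 0.0584233 CHF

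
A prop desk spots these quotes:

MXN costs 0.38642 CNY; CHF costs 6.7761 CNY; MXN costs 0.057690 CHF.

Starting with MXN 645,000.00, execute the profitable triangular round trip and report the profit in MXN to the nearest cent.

Profit: MXN 7,499.92

Profitable loop is MXN → CHF → CNY → MXN:
MXN 645,000.00 × 0.057690 = CHF 37,210.05
CHF 37,210.05 × 6.7761 = CNY 252,139.02
CNY 252,139.02 ÷ 0.38642 = MXN 652,499.92
Profit = MXN 652,499.92 − MXN 645,000.00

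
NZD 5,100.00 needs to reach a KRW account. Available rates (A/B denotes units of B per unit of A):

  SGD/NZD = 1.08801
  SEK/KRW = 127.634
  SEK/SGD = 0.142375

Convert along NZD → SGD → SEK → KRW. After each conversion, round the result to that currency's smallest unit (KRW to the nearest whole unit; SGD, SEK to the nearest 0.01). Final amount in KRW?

KRW 4,202,138

NZD 5,100.00 ÷ 1.08801 = SGD 4,687.46
SGD 4,687.46 ÷ 0.142375 = SEK 32,923.34
SEK 32,923.34 × 127.634 = KRW 4,202,138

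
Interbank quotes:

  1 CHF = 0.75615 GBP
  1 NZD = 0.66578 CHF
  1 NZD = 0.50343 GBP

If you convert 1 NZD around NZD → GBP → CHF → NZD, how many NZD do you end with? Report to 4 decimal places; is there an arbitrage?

1.0000 (no arbitrage)

Around NZD → GBP → CHF → NZD: 1 × 0.50343 ÷ 0.75615 ÷ 0.66578 = 1.000001
Product ≈ 1 (deviation 0.000%, within rounding noise).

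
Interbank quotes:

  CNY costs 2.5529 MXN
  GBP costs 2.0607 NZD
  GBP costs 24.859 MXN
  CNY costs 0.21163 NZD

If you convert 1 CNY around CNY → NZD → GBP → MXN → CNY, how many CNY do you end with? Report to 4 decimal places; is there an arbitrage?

Around CNY → NZD → GBP → MXN → CNY: 1 × 0.21163 ÷ 2.0607 × 24.859 ÷ 2.5529 = 1.000028
Product ≈ 1 (deviation 0.003%, within rounding noise).

1.0000 (no arbitrage)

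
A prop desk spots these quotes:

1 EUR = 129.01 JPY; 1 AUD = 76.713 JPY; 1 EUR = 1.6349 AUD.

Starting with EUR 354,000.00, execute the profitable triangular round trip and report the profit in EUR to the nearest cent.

Profitable loop is EUR → JPY → AUD → EUR:
EUR 354,000.00 × 129.01 = JPY 45,669,540
JPY 45,669,540 ÷ 76.713 = AUD 595,329.87
AUD 595,329.87 ÷ 1.6349 = EUR 364,138.40
Profit = EUR 364,138.40 − EUR 354,000.00

Profit: EUR 10,138.40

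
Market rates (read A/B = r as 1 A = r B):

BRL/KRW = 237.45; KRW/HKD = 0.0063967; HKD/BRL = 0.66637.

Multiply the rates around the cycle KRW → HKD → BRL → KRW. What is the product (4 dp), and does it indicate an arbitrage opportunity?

1.0121 (arbitrage exists)

Around KRW → HKD → BRL → KRW: 1 × 0.0063967 × 0.66637 × 237.45 = 1.012147
Product > 1; profitable direction is KRW → HKD → BRL → KRW.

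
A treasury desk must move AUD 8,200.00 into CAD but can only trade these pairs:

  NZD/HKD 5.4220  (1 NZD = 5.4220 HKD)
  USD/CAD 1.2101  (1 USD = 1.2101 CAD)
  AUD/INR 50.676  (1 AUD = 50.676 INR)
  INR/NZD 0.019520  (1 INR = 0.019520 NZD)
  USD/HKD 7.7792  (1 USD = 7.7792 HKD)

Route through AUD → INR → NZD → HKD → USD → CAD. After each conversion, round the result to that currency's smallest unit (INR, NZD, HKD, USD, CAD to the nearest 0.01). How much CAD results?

CAD 6,841.35

AUD 8,200.00 × 50.676 = INR 415,543.20
INR 415,543.20 × 0.019520 = NZD 8,111.40
NZD 8,111.40 × 5.4220 = HKD 43,980.01
HKD 43,980.01 ÷ 7.7792 = USD 5,653.54
USD 5,653.54 × 1.2101 = CAD 6,841.35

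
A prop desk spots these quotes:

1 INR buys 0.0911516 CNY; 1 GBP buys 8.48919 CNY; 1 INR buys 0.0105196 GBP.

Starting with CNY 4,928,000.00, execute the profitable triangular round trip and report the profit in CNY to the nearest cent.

Profit: CNY 102,017.72

Profitable loop is CNY → GBP → INR → CNY:
CNY 4,928,000.00 ÷ 8.48919 = GBP 580,502.97
GBP 580,502.97 ÷ 0.0105196 = INR 55,182,988.81
INR 55,182,988.81 × 0.0911516 = CNY 5,030,017.72
Profit = CNY 5,030,017.72 − CNY 4,928,000.00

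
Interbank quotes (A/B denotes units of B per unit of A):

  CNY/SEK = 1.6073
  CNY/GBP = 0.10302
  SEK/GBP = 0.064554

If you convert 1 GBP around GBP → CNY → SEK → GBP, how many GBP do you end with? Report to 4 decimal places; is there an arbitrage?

1.0072 (arbitrage exists)

Around GBP → CNY → SEK → GBP: 1 ÷ 0.10302 × 1.6073 × 0.064554 = 1.007160
Product > 1; profitable direction is GBP → CNY → SEK → GBP.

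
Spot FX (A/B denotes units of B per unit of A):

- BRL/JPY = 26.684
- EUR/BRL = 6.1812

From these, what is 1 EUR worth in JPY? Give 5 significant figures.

EUR/JPY = 164.94

1 EUR × 6.1812 = 6.1812 BRL
6.1812 BRL × 26.684 = 164.939 JPY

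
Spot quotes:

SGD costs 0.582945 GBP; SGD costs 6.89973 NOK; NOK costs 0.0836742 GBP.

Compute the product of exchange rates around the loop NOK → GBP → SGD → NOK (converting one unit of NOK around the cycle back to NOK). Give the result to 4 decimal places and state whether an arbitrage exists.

Around NOK → GBP → SGD → NOK: 1 × 0.0836742 ÷ 0.582945 × 6.89973 = 0.990367
Product < 1; profitable direction is NOK → SGD → GBP → NOK.

0.9904 (arbitrage exists)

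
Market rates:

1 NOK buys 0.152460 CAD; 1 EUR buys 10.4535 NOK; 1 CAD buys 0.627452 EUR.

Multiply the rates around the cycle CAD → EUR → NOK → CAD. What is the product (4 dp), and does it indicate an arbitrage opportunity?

1.0000 (no arbitrage)

Around CAD → EUR → NOK → CAD: 1 × 0.627452 × 10.4535 × 0.152460 = 0.999996
Product ≈ 1 (deviation 0.000%, within rounding noise).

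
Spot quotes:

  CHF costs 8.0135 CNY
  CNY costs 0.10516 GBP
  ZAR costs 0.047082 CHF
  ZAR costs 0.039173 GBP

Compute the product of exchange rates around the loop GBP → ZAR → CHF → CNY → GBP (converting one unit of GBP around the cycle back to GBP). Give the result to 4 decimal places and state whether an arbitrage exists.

Around GBP → ZAR → CHF → CNY → GBP: 1 ÷ 0.039173 × 0.047082 × 8.0135 × 0.10516 = 1.012840
Product > 1; profitable direction is GBP → ZAR → CHF → CNY → GBP.

1.0128 (arbitrage exists)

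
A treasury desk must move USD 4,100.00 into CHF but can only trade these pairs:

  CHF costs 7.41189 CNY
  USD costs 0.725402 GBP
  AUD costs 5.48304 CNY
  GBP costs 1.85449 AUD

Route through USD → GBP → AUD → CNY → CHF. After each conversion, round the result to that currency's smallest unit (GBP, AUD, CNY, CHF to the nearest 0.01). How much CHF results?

USD 4,100.00 × 0.725402 = GBP 2,974.15
GBP 2,974.15 × 1.85449 = AUD 5,515.53
AUD 5,515.53 × 5.48304 = CNY 30,241.87
CNY 30,241.87 ÷ 7.41189 = CHF 4,080.18

CHF 4,080.18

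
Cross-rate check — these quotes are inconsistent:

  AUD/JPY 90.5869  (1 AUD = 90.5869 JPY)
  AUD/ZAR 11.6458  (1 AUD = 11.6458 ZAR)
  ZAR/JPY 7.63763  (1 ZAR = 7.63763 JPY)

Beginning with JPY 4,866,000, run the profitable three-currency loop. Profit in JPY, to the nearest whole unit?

Profitable loop is JPY → ZAR → AUD → JPY:
JPY 4,866,000 ÷ 7.63763 = ZAR 637,108.63
ZAR 637,108.63 ÷ 11.6458 = AUD 54,707.16
AUD 54,707.16 × 90.5869 = JPY 4,955,752
Profit = JPY 4,955,752 − JPY 4,866,000

Profit: JPY 89,752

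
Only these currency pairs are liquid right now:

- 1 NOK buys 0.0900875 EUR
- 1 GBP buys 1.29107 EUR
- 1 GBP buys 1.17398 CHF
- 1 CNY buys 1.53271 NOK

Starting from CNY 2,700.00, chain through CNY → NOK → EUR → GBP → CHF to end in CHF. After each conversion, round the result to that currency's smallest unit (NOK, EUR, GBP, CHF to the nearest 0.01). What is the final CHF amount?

CHF 339.00

CNY 2,700.00 × 1.53271 = NOK 4,138.32
NOK 4,138.32 × 0.0900875 = EUR 372.81
EUR 372.81 ÷ 1.29107 = GBP 288.76
GBP 288.76 × 1.17398 = CHF 339.00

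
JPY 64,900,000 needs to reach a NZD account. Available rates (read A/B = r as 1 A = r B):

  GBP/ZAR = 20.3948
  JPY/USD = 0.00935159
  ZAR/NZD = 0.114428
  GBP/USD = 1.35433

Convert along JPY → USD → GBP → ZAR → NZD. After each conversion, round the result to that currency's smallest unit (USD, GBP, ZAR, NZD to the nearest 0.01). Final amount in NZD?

NZD 1,045,821.14

JPY 64,900,000 × 0.00935159 = USD 606,918.19
USD 606,918.19 ÷ 1.35433 = GBP 448,131.69
GBP 448,131.69 × 20.3948 = ZAR 9,139,556.19
ZAR 9,139,556.19 × 0.114428 = NZD 1,045,821.14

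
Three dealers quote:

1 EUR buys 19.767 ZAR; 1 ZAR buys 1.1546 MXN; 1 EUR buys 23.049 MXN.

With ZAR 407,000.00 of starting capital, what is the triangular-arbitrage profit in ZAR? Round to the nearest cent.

Profitable loop is ZAR → EUR → MXN → ZAR:
ZAR 407,000.00 ÷ 19.767 = EUR 20,589.87
EUR 20,589.87 × 23.049 = MXN 474,575.96
MXN 474,575.96 ÷ 1.1546 = ZAR 411,030.63
Profit = ZAR 411,030.63 − ZAR 407,000.00

Profit: ZAR 4,030.63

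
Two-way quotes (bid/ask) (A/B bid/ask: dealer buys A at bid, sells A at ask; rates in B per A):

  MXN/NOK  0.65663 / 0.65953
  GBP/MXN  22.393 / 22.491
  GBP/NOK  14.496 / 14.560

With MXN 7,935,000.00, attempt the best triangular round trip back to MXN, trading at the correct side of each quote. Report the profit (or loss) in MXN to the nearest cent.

Net profit: MXN 78,432.02

Best loop MXN → NOK → GBP → MXN:
MXN 7,935,000.00 × 0.65663 (sell MXN at bid) = NOK 5,210,359.05
NOK 5,210,359.05 ÷ 14.560 (buy GBP at ask) = GBP 357,854.33
GBP 357,854.33 × 22.393 (sell GBP at bid) = MXN 8,013,432.02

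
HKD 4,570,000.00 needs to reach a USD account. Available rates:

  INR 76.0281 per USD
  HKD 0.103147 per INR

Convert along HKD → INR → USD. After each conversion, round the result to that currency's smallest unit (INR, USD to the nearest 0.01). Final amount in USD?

HKD 4,570,000.00 ÷ 0.103147 = INR 44,305,699.63
INR 44,305,699.63 ÷ 76.0281 = USD 582,754.27

USD 582,754.27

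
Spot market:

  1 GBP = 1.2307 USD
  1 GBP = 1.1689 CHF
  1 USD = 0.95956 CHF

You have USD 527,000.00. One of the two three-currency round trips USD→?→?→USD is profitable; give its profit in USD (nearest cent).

Profit: USD 5,423.96

Profitable loop is USD → CHF → GBP → USD:
USD 527,000.00 × 0.95956 = CHF 505,688.12
CHF 505,688.12 ÷ 1.1689 = GBP 432,618.80
GBP 432,618.80 × 1.2307 = USD 532,423.96
Profit = USD 532,423.96 − USD 527,000.00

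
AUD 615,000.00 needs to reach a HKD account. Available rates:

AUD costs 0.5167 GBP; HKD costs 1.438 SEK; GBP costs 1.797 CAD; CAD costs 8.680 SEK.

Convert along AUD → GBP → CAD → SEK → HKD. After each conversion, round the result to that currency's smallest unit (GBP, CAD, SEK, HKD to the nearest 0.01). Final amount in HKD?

AUD 615,000.00 × 0.5167 = GBP 317,770.50
GBP 317,770.50 × 1.797 = CAD 571,033.59
CAD 571,033.59 × 8.680 = SEK 4,956,571.56
SEK 4,956,571.56 ÷ 1.438 = HKD 3,446,850.88

HKD 3,446,850.88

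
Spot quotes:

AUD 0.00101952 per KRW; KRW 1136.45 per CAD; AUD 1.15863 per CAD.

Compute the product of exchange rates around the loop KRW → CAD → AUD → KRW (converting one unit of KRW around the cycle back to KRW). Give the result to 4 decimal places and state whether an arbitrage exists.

1.0000 (no arbitrage)

Around KRW → CAD → AUD → KRW: 1 ÷ 1136.45 × 1.15863 ÷ 0.00101952 = 0.999997
Product ≈ 1 (deviation 0.000%, within rounding noise).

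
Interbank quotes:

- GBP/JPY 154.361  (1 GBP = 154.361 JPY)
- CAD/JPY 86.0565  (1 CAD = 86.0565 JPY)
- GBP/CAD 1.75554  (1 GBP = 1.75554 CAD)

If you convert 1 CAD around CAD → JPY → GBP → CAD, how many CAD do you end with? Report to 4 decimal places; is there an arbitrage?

Around CAD → JPY → GBP → CAD: 1 × 86.0565 ÷ 154.361 × 1.75554 = 0.978716
Product < 1; profitable direction is CAD → GBP → JPY → CAD.

0.9787 (arbitrage exists)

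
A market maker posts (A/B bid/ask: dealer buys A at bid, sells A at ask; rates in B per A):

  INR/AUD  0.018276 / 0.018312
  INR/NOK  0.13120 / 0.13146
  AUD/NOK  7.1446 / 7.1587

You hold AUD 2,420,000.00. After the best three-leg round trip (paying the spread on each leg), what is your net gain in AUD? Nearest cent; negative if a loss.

Net profit: AUD 2,028.55

Best loop AUD → INR → NOK → AUD:
AUD 2,420,000.00 ÷ 0.018312 (buy INR at ask) = INR 132,153,778.94
INR 132,153,778.94 × 0.13120 (sell INR at bid) = NOK 17,338,575.80
NOK 17,338,575.80 ÷ 7.1587 (buy AUD at ask) = AUD 2,422,028.55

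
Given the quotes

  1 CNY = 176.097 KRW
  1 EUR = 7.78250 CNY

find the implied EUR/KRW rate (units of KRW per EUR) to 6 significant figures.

EUR/KRW = 1370.47

1 EUR × 7.78250 = 7.7825 CNY
7.7825 CNY × 176.097 = 1370.47 KRW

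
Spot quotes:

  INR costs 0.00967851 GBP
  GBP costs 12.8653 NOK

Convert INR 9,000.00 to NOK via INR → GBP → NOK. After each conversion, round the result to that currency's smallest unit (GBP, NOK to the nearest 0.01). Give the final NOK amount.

INR 9,000.00 × 0.00967851 = GBP 87.11
GBP 87.11 × 12.8653 = NOK 1,120.70

NOK 1,120.70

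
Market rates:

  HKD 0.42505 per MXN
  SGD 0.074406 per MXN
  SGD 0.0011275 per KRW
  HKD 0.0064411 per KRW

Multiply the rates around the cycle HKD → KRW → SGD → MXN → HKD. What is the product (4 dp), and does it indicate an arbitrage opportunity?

Around HKD → KRW → SGD → MXN → HKD: 1 ÷ 0.0064411 × 0.0011275 ÷ 0.074406 × 0.42505 = 0.999974
Product ≈ 1 (deviation 0.003%, within rounding noise).

1.0000 (no arbitrage)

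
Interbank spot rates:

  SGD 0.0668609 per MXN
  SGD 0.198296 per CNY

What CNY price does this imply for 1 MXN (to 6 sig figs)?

MXN/CNY = 0.337177

1 MXN × 0.0668609 = 0.0668609 SGD
0.0668609 SGD ÷ 0.198296 = 0.337177 CNY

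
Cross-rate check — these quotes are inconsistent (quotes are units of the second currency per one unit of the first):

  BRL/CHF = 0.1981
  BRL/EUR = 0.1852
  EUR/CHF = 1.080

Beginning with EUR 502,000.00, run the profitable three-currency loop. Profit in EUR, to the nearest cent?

Profit: EUR 4,855.29

Profitable loop is EUR → CHF → BRL → EUR:
EUR 502,000.00 × 1.080 = CHF 542,160.00
CHF 542,160.00 ÷ 0.1981 = BRL 2,736,799.60
BRL 2,736,799.60 × 0.1852 = EUR 506,855.29
Profit = EUR 506,855.29 − EUR 502,000.00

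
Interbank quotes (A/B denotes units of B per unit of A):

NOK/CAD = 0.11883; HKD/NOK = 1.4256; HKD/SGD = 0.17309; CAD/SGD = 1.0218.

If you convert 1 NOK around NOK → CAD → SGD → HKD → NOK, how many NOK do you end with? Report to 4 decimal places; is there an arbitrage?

1.0000 (no arbitrage)

Around NOK → CAD → SGD → HKD → NOK: 1 × 0.11883 × 1.0218 ÷ 0.17309 × 1.4256 = 1.000041
Product ≈ 1 (deviation 0.004%, within rounding noise).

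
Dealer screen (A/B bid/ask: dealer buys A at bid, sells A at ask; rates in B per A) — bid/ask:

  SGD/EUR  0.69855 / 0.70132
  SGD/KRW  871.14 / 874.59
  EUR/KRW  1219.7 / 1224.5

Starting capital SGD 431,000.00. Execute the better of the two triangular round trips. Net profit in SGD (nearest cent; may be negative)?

Net profit: SGD 6,210.13

Best loop SGD → KRW → EUR → SGD:
SGD 431,000.00 × 871.14 (sell SGD at bid) = KRW 375,461,340
KRW 375,461,340 ÷ 1224.5 (buy EUR at ask) = EUR 306,624.21
EUR 306,624.21 ÷ 0.70132 (buy SGD at ask) = SGD 437,210.13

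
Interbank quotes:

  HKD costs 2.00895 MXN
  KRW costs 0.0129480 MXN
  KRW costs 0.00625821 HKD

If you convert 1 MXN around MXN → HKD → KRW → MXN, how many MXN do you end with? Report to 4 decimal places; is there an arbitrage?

1.0299 (arbitrage exists)

Around MXN → HKD → KRW → MXN: 1 ÷ 2.00895 ÷ 0.00625821 × 0.0129480 = 1.029872
Product > 1; profitable direction is MXN → HKD → KRW → MXN.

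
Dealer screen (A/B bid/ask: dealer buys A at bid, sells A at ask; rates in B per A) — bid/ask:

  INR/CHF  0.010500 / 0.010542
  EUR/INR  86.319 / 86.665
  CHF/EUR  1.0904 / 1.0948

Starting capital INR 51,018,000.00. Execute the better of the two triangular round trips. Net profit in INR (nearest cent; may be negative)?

Best loop INR → EUR → CHF → INR:
INR 51,018,000.00 ÷ 86.665 (buy EUR at ask) = EUR 588,680.55
EUR 588,680.55 ÷ 1.0948 (buy CHF at ask) = CHF 537,706.02
CHF 537,706.02 ÷ 0.010542 (buy INR at ask) = INR 51,006,072.93

Net result: INR -11,927.07 (no profitable arbitrage after spreads)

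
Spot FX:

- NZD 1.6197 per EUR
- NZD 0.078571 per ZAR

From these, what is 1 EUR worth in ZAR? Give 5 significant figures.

1 EUR × 1.6197 = 1.6197 NZD
1.6197 NZD ÷ 0.078571 = 20.6145 ZAR

EUR/ZAR = 20.614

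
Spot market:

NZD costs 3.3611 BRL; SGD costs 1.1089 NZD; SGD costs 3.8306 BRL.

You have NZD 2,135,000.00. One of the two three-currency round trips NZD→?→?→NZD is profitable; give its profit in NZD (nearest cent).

Profit: NZD 59,274.05

Profitable loop is NZD → SGD → BRL → NZD:
NZD 2,135,000.00 ÷ 1.1089 = SGD 1,925,331.41
SGD 1,925,331.41 × 3.8306 = BRL 7,375,174.50
BRL 7,375,174.50 ÷ 3.3611 = NZD 2,194,274.05
Profit = NZD 2,194,274.05 − NZD 2,135,000.00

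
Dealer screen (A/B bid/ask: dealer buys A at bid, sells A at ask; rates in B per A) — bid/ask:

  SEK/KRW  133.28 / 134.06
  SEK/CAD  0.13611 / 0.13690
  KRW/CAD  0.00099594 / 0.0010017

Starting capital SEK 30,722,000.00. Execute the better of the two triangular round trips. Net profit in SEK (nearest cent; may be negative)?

Net profit: SEK 416,854.34

Best loop SEK → CAD → KRW → SEK:
SEK 30,722,000.00 × 0.13611 (sell SEK at bid) = CAD 4,181,571.42
CAD 4,181,571.42 ÷ 0.0010017 (buy KRW at ask) = KRW 4,174,474,813
KRW 4,174,474,813 ÷ 134.06 (buy SEK at ask) = SEK 31,138,854.34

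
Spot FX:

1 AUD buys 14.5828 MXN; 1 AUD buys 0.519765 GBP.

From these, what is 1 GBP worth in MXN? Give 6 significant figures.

GBP/MXN = 28.0565

1 GBP ÷ 0.519765 = 1.92395 AUD
1.92395 AUD × 14.5828 = 28.0565 MXN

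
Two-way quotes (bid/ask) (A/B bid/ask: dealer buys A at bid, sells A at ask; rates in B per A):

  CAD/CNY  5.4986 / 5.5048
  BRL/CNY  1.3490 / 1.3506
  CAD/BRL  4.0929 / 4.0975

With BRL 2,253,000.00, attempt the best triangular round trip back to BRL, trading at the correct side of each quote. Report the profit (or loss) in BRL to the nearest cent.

Best loop BRL → CNY → CAD → BRL:
BRL 2,253,000.00 × 1.3490 (sell BRL at bid) = CNY 3,039,297.00
CNY 3,039,297.00 ÷ 5.5048 (buy CAD at ask) = CAD 552,117.61
CAD 552,117.61 × 4.0929 (sell CAD at bid) = BRL 2,259,762.15

Net profit: BRL 6,762.15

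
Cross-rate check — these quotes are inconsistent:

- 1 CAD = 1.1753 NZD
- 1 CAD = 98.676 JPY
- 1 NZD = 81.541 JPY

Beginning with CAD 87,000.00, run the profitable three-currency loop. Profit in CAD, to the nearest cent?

Profitable loop is CAD → JPY → NZD → CAD:
CAD 87,000.00 × 98.676 = JPY 8,584,812
JPY 8,584,812 ÷ 81.541 = NZD 105,282.15
NZD 105,282.15 ÷ 1.1753 = CAD 89,578.96
Profit = CAD 89,578.96 − CAD 87,000.00

Profit: CAD 2,578.96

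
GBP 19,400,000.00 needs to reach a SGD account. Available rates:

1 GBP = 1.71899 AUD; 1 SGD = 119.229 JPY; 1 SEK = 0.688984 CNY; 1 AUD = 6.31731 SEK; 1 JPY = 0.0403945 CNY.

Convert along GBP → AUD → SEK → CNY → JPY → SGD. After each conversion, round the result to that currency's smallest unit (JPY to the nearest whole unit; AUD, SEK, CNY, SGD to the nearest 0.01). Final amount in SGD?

GBP 19,400,000.00 × 1.71899 = AUD 33,348,406.00
AUD 33,348,406.00 × 6.31731 = SEK 210,672,218.71
SEK 210,672,218.71 × 0.688984 = CNY 145,149,787.94
CNY 145,149,787.94 ÷ 0.0403945 = JPY 3,593,305,721
JPY 3,593,305,721 ÷ 119.229 = SGD 30,137,850.03

SGD 30,137,850.03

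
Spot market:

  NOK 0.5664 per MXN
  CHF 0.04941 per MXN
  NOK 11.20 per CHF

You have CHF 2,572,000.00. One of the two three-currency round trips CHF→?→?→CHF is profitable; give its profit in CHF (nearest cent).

Profitable loop is CHF → MXN → NOK → CHF:
CHF 2,572,000.00 ÷ 0.04941 = MXN 52,054,240.03
MXN 52,054,240.03 × 0.5664 = NOK 29,483,521.55
NOK 29,483,521.55 ÷ 11.20 = CHF 2,632,457.28
Profit = CHF 2,632,457.28 − CHF 2,572,000.00

Profit: CHF 60,457.28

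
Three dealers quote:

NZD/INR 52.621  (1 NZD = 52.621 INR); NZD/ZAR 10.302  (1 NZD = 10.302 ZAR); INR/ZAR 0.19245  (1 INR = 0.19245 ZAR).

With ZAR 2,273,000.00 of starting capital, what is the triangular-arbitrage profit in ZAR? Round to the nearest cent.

Profitable loop is ZAR → INR → NZD → ZAR:
ZAR 2,273,000.00 ÷ 0.19245 = INR 11,810,859.96
INR 11,810,859.96 ÷ 52.621 = NZD 224,451.45
NZD 224,451.45 × 10.302 = ZAR 2,312,298.88
Profit = ZAR 2,312,298.88 − ZAR 2,273,000.00

Profit: ZAR 39,298.88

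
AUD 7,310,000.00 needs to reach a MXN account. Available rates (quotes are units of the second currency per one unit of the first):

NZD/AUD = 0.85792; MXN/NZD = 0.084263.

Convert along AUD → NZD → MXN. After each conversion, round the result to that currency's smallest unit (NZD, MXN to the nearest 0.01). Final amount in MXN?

MXN 101,119,209.85

AUD 7,310,000.00 ÷ 0.85792 = NZD 8,520,607.98
NZD 8,520,607.98 ÷ 0.084263 = MXN 101,119,209.85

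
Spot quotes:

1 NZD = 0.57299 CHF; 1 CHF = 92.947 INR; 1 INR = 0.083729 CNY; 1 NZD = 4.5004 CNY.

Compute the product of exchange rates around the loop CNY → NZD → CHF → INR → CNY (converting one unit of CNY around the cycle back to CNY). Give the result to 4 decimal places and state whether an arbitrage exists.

0.9908 (arbitrage exists)

Around CNY → NZD → CHF → INR → CNY: 1 ÷ 4.5004 × 0.57299 × 92.947 × 0.083729 = 0.990848
Product < 1; profitable direction is CNY → INR → CHF → NZD → CNY.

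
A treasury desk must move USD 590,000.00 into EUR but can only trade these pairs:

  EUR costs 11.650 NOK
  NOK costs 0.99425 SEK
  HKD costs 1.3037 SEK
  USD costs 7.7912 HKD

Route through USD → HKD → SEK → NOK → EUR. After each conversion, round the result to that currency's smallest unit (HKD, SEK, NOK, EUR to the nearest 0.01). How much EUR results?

EUR 517,383.42

USD 590,000.00 × 7.7912 = HKD 4,596,808.00
HKD 4,596,808.00 × 1.3037 = SEK 5,992,858.59
SEK 5,992,858.59 ÷ 0.99425 = NOK 6,027,516.81
NOK 6,027,516.81 ÷ 11.650 = EUR 517,383.42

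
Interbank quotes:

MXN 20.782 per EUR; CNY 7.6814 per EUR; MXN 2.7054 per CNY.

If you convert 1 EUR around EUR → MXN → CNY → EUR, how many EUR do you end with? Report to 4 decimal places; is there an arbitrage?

Around EUR → MXN → CNY → EUR: 1 × 20.782 ÷ 2.7054 ÷ 7.6814 = 1.000036
Product ≈ 1 (deviation 0.004%, within rounding noise).

1.0000 (no arbitrage)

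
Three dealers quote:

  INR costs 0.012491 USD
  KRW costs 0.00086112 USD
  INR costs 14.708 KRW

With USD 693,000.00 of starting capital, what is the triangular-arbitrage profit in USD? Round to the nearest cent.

Profit: USD 9,673.09

Profitable loop is USD → INR → KRW → USD:
USD 693,000.00 ÷ 0.012491 = INR 55,479,945.56
INR 55,479,945.56 × 14.708 = KRW 815,999,039
KRW 815,999,039 × 0.00086112 = USD 702,673.09
Profit = USD 702,673.09 − USD 693,000.00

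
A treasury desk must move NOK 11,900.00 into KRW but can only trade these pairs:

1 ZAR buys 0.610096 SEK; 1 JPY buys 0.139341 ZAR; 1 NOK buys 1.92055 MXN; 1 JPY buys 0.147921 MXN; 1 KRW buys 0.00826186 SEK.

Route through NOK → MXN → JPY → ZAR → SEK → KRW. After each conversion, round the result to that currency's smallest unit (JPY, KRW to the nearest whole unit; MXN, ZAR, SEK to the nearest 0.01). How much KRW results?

NOK 11,900.00 × 1.92055 = MXN 22,854.54
MXN 22,854.54 ÷ 0.147921 = JPY 154,505
JPY 154,505 × 0.139341 = ZAR 21,528.88
ZAR 21,528.88 × 0.610096 = SEK 13,134.68
SEK 13,134.68 ÷ 0.00826186 = KRW 1,589,797

KRW 1,589,797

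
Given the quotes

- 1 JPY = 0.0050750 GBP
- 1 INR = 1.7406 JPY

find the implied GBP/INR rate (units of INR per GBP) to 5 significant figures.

1 GBP ÷ 0.0050750 = 197.044 JPY
197.044 JPY ÷ 1.7406 = 113.205 INR

GBP/INR = 113.20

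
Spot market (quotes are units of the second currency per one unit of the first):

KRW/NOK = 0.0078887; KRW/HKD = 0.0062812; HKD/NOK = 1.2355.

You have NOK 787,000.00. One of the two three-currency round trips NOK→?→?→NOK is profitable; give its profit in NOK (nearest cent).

Profit: NOK 13,008.87

Profitable loop is NOK → HKD → KRW → NOK:
NOK 787,000.00 ÷ 1.2355 = HKD 636,989.07
HKD 636,989.07 ÷ 0.0062812 = KRW 101,412,003
KRW 101,412,003 × 0.0078887 = NOK 800,008.87
Profit = NOK 800,008.87 − NOK 787,000.00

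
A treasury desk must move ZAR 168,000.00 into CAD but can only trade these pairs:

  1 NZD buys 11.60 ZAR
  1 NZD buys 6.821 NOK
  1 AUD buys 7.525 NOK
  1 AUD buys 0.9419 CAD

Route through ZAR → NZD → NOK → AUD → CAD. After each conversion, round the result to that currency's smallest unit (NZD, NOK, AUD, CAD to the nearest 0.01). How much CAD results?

ZAR 168,000.00 ÷ 11.60 = NZD 14,482.76
NZD 14,482.76 × 6.821 = NOK 98,786.91
NOK 98,786.91 ÷ 7.525 = AUD 13,127.83
AUD 13,127.83 × 0.9419 = CAD 12,365.10

CAD 12,365.10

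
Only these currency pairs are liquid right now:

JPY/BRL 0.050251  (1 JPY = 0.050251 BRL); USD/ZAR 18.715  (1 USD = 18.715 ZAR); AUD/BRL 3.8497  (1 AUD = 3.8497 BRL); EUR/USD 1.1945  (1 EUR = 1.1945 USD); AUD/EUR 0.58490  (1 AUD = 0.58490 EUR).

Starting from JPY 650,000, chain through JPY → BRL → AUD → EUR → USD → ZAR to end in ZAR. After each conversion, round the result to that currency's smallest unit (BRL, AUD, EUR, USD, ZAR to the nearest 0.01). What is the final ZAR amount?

JPY 650,000 × 0.050251 = BRL 32,663.15
BRL 32,663.15 ÷ 3.8497 = AUD 8,484.60
AUD 8,484.60 × 0.58490 = EUR 4,962.64
EUR 4,962.64 × 1.1945 = USD 5,927.87
USD 5,927.87 × 18.715 = ZAR 110,940.09

ZAR 110,940.09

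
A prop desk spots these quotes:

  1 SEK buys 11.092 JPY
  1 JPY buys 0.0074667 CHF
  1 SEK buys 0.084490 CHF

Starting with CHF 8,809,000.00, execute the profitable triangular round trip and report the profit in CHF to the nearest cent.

Profitable loop is CHF → JPY → SEK → CHF:
CHF 8,809,000.00 ÷ 0.0074667 = JPY 1,179,771,519
JPY 1,179,771,519 ÷ 11.092 = SEK 106,362,379.99
SEK 106,362,379.99 × 0.084490 = CHF 8,986,557.49
Profit = CHF 8,986,557.49 − CHF 8,809,000.00

Profit: CHF 177,557.49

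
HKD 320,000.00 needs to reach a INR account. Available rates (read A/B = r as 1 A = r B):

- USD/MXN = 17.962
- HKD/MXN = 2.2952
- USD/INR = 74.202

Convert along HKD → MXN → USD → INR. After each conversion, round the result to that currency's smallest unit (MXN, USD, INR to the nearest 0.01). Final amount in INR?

HKD 320,000.00 × 2.2952 = MXN 734,464.00
MXN 734,464.00 ÷ 17.962 = USD 40,889.88
USD 40,889.88 × 74.202 = INR 3,034,110.88

INR 3,034,110.88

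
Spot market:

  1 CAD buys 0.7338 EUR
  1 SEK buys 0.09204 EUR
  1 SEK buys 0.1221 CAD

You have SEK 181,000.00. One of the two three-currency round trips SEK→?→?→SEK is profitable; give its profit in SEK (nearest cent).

Profit: SEK 4,935.28

Profitable loop is SEK → EUR → CAD → SEK:
SEK 181,000.00 × 0.09204 = EUR 16,659.24
EUR 16,659.24 ÷ 0.7338 = CAD 22,702.70
CAD 22,702.70 ÷ 0.1221 = SEK 185,935.28
Profit = SEK 185,935.28 − SEK 181,000.00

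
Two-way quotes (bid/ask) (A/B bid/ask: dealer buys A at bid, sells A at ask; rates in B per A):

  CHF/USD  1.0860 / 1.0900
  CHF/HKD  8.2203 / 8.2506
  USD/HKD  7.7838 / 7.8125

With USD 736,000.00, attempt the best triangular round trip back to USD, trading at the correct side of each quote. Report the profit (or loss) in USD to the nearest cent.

Best loop USD → HKD → CHF → USD:
USD 736,000.00 × 7.7838 (sell USD at bid) = HKD 5,728,876.80
HKD 5,728,876.80 ÷ 8.2506 (buy CHF at ask) = CHF 694,358.81
CHF 694,358.81 × 1.0860 (sell CHF at bid) = USD 754,073.67

Net profit: USD 18,073.67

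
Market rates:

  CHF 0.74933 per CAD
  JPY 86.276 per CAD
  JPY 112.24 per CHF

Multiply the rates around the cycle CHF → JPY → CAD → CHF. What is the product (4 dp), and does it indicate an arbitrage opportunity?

Around CHF → JPY → CAD → CHF: 1 × 112.24 ÷ 86.276 × 0.74933 = 0.974834
Product < 1; profitable direction is CHF → CAD → JPY → CHF.

0.9748 (arbitrage exists)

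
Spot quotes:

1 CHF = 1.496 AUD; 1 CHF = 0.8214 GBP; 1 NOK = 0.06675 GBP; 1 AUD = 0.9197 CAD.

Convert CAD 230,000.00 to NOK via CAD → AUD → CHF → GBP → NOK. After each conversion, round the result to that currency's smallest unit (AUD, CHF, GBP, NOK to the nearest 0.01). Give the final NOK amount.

CAD 230,000.00 ÷ 0.9197 = AUD 250,081.55
AUD 250,081.55 ÷ 1.496 = CHF 167,166.81
CHF 167,166.81 × 0.8214 = GBP 137,310.82
GBP 137,310.82 ÷ 0.06675 = NOK 2,057,090.94

NOK 2,057,090.94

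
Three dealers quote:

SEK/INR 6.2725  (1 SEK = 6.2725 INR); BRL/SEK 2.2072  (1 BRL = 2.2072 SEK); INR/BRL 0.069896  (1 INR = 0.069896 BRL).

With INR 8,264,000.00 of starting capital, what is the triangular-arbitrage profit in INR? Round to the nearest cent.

Profitable loop is INR → SEK → BRL → INR:
INR 8,264,000.00 ÷ 6.2725 = SEK 1,317,497.01
SEK 1,317,497.01 ÷ 2.2072 = BRL 596,908.76
BRL 596,908.76 ÷ 0.069896 = INR 8,539,955.91
Profit = INR 8,539,955.91 − INR 8,264,000.00

Profit: INR 275,955.91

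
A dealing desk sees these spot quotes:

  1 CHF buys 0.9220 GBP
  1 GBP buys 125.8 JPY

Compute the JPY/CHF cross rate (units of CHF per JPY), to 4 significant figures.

1 JPY ÷ 125.8 = 0.00794913 GBP
0.00794913 GBP ÷ 0.9220 = 0.00862161 CHF

JPY/CHF = 0.008622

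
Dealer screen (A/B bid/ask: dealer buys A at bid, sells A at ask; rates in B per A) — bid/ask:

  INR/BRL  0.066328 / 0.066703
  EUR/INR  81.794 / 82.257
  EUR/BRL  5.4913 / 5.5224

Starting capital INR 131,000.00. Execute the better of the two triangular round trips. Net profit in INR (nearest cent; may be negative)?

Net profit: INR 107.71

Best loop INR → EUR → BRL → INR:
INR 131,000.00 ÷ 82.257 (buy EUR at ask) = EUR 1,592.57
EUR 1,592.57 × 5.4913 (sell EUR at bid) = BRL 8,745.28
BRL 8,745.28 ÷ 0.066703 (buy INR at ask) = INR 131,107.71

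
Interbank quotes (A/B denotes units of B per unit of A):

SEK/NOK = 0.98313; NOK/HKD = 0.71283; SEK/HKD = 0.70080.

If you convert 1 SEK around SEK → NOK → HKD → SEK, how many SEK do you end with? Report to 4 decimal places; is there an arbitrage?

Around SEK → NOK → HKD → SEK: 1 × 0.98313 × 0.71283 ÷ 0.70080 = 1.000007
Product ≈ 1 (deviation 0.001%, within rounding noise).

1.0000 (no arbitrage)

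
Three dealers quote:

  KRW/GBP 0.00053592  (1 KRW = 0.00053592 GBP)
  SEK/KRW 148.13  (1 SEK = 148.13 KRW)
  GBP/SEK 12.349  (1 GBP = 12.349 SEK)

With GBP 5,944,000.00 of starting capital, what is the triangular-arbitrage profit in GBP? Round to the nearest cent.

Profit: GBP 119,229.72

Profitable loop is GBP → KRW → SEK → GBP:
GBP 5,944,000.00 ÷ 0.00053592 = KRW 11,091,207,643
KRW 11,091,207,643 ÷ 148.13 = SEK 74,874,823.76
SEK 74,874,823.76 ÷ 12.349 = GBP 6,063,229.72
Profit = GBP 6,063,229.72 − GBP 5,944,000.00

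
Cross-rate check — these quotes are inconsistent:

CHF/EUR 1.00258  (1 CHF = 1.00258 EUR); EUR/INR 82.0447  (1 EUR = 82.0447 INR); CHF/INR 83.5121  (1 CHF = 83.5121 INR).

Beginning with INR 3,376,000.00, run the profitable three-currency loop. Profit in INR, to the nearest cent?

Profitable loop is INR → EUR → CHF → INR:
INR 3,376,000.00 ÷ 82.0447 = EUR 41,148.30
EUR 41,148.30 ÷ 1.00258 = CHF 41,042.41
CHF 41,042.41 × 83.5121 = INR 3,427,537.97
Profit = INR 3,427,537.97 − INR 3,376,000.00

Profit: INR 51,537.97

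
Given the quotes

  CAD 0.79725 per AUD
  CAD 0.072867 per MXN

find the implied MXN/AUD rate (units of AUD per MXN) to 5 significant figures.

MXN/AUD = 0.091398

1 MXN × 0.072867 = 0.072867 CAD
0.072867 CAD ÷ 0.79725 = 0.0913979 AUD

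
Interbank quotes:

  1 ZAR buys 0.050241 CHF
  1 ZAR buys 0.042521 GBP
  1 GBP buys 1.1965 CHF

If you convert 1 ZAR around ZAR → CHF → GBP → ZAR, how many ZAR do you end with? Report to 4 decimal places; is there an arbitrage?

0.9875 (arbitrage exists)

Around ZAR → CHF → GBP → ZAR: 1 × 0.050241 ÷ 1.1965 ÷ 0.042521 = 0.987511
Product < 1; profitable direction is ZAR → GBP → CHF → ZAR.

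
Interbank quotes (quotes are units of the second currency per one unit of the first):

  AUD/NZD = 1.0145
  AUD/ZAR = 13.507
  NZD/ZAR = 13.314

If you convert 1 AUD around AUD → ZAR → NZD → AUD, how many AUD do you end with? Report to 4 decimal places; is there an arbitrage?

Around AUD → ZAR → NZD → AUD: 1 × 13.507 ÷ 13.314 ÷ 1.0145 = 0.999996
Product ≈ 1 (deviation 0.000%, within rounding noise).

1.0000 (no arbitrage)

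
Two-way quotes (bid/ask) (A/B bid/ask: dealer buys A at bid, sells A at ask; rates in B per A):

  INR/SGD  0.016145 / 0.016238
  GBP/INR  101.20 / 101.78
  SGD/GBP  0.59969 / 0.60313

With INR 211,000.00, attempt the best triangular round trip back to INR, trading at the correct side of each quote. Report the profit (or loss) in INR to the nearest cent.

Best loop INR → GBP → SGD → INR:
INR 211,000.00 ÷ 101.78 (buy GBP at ask) = GBP 2,073.10
GBP 2,073.10 ÷ 0.60313 (buy SGD at ask) = SGD 3,437.23
SGD 3,437.23 ÷ 0.016238 (buy INR at ask) = INR 211,678.40

Net profit: INR 678.40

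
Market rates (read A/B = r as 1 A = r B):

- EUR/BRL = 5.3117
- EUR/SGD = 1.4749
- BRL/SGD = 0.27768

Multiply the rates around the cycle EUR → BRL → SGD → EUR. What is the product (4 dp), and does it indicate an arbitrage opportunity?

Around EUR → BRL → SGD → EUR: 1 × 5.3117 × 0.27768 ÷ 1.4749 = 1.000036
Product ≈ 1 (deviation 0.004%, within rounding noise).

1.0000 (no arbitrage)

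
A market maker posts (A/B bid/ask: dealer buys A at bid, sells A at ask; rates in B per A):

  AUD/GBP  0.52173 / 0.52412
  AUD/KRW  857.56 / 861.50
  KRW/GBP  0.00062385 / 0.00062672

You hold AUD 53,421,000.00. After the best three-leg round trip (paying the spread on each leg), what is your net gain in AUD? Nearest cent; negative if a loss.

Best loop AUD → KRW → GBP → AUD:
AUD 53,421,000.00 × 857.56 (sell AUD at bid) = KRW 45,811,712,760
KRW 45,811,712,760 × 0.00062385 (sell KRW at bid) = GBP 28,579,637.01
GBP 28,579,637.01 ÷ 0.52412 (buy AUD at ask) = AUD 54,528,804.48

Net profit: AUD 1,107,804.48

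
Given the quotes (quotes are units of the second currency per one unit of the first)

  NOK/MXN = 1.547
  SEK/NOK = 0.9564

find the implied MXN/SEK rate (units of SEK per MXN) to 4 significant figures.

MXN/SEK = 0.6759

1 MXN ÷ 1.547 = 0.646412 NOK
0.646412 NOK ÷ 0.9564 = 0.675881 SEK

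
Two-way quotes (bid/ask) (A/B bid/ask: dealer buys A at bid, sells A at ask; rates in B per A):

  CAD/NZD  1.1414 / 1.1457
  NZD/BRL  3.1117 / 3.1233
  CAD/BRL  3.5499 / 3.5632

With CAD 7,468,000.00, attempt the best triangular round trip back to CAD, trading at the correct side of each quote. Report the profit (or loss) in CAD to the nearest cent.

Best loop CAD → NZD → BRL → CAD:
CAD 7,468,000.00 × 1.1414 (sell CAD at bid) = NZD 8,523,975.20
NZD 8,523,975.20 × 3.1117 (sell NZD at bid) = BRL 26,524,053.63
BRL 26,524,053.63 ÷ 3.5632 (buy CAD at ask) = CAD 7,443,885.73

Net result: CAD -24,114.27 (no profitable arbitrage after spreads)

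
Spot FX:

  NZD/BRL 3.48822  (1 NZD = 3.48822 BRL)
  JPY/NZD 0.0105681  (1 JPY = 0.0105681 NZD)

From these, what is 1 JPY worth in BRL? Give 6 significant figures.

1 JPY × 0.0105681 = 0.0105681 NZD
0.0105681 NZD × 3.48822 = 0.0368639 BRL

JPY/BRL = 0.0368639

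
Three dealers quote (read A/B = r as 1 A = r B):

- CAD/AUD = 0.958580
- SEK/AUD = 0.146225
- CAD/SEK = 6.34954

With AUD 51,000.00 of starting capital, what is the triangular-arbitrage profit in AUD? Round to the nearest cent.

Profit: AUD 1,654.40

Profitable loop is AUD → SEK → CAD → AUD:
AUD 51,000.00 ÷ 0.146225 = SEK 348,777.57
SEK 348,777.57 ÷ 6.34954 = CAD 54,929.58
CAD 54,929.58 × 0.958580 = AUD 52,654.40
Profit = AUD 52,654.40 − AUD 51,000.00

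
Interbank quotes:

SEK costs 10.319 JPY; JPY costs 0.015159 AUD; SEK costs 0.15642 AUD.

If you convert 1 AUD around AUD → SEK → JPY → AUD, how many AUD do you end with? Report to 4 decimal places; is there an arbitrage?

1.0000 (no arbitrage)

Around AUD → SEK → JPY → AUD: 1 ÷ 0.15642 × 10.319 × 0.015159 = 1.000037
Product ≈ 1 (deviation 0.004%, within rounding noise).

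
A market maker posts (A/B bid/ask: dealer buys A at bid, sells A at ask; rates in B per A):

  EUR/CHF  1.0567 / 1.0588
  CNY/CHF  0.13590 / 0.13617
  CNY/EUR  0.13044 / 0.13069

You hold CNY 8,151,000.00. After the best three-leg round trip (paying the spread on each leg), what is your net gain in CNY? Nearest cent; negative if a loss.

Best loop CNY → EUR → CHF → CNY:
CNY 8,151,000.00 × 0.13044 (sell CNY at bid) = EUR 1,063,216.44
EUR 1,063,216.44 × 1.0567 (sell EUR at bid) = CHF 1,123,500.81
CHF 1,123,500.81 ÷ 0.13617 (buy CNY at ask) = CNY 8,250,721.98

Net profit: CNY 99,721.98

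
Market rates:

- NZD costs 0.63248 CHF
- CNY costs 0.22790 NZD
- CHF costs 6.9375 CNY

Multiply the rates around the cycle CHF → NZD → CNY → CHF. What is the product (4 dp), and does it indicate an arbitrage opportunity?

Around CHF → NZD → CNY → CHF: 1 ÷ 0.63248 ÷ 0.22790 ÷ 6.9375 = 1.000014
Product ≈ 1 (deviation 0.001%, within rounding noise).

1.0000 (no arbitrage)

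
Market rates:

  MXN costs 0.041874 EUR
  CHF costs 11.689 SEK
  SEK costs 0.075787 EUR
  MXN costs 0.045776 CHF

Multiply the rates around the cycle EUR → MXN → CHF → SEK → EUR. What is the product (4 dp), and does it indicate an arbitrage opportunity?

Around EUR → MXN → CHF → SEK → EUR: 1 ÷ 0.041874 × 0.045776 × 11.689 × 0.075787 = 0.968424
Product < 1; profitable direction is EUR → SEK → CHF → MXN → EUR.

0.9684 (arbitrage exists)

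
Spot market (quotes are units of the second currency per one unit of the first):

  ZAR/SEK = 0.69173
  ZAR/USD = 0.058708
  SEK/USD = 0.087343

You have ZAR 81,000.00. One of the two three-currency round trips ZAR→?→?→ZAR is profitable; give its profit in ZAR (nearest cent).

Profitable loop is ZAR → SEK → USD → ZAR:
ZAR 81,000.00 × 0.69173 = SEK 56,030.13
SEK 56,030.13 × 0.087343 = USD 4,893.84
USD 4,893.84 ÷ 0.058708 = ZAR 83,358.99
Profit = ZAR 83,358.99 − ZAR 81,000.00

Profit: ZAR 2,358.99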